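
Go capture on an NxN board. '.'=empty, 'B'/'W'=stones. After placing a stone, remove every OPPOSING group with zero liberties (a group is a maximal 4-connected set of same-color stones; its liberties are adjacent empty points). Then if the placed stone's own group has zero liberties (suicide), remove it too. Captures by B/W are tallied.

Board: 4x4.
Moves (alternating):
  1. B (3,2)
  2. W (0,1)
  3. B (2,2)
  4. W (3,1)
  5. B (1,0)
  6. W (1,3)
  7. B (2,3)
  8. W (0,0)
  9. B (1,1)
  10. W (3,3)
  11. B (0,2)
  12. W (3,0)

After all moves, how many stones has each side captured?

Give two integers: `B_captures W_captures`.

Answer: 2 0

Derivation:
Move 1: B@(3,2) -> caps B=0 W=0
Move 2: W@(0,1) -> caps B=0 W=0
Move 3: B@(2,2) -> caps B=0 W=0
Move 4: W@(3,1) -> caps B=0 W=0
Move 5: B@(1,0) -> caps B=0 W=0
Move 6: W@(1,3) -> caps B=0 W=0
Move 7: B@(2,3) -> caps B=0 W=0
Move 8: W@(0,0) -> caps B=0 W=0
Move 9: B@(1,1) -> caps B=0 W=0
Move 10: W@(3,3) -> caps B=0 W=0
Move 11: B@(0,2) -> caps B=2 W=0
Move 12: W@(3,0) -> caps B=2 W=0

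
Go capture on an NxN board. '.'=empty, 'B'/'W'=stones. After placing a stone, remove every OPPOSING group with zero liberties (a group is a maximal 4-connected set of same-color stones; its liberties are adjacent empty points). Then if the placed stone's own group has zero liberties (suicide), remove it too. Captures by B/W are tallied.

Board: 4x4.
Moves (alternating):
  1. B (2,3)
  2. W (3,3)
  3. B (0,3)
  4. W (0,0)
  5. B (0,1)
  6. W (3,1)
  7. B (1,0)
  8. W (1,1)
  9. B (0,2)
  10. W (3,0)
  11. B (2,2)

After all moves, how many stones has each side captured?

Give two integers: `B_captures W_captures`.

Answer: 1 0

Derivation:
Move 1: B@(2,3) -> caps B=0 W=0
Move 2: W@(3,3) -> caps B=0 W=0
Move 3: B@(0,3) -> caps B=0 W=0
Move 4: W@(0,0) -> caps B=0 W=0
Move 5: B@(0,1) -> caps B=0 W=0
Move 6: W@(3,1) -> caps B=0 W=0
Move 7: B@(1,0) -> caps B=1 W=0
Move 8: W@(1,1) -> caps B=1 W=0
Move 9: B@(0,2) -> caps B=1 W=0
Move 10: W@(3,0) -> caps B=1 W=0
Move 11: B@(2,2) -> caps B=1 W=0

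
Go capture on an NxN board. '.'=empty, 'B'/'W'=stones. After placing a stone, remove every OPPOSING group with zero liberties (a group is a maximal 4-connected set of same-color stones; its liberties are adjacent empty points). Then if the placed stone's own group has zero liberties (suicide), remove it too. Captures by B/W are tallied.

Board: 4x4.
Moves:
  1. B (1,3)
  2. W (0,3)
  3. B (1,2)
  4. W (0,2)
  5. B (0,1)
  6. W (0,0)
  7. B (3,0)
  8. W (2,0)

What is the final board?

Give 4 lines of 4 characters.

Answer: WB..
..BB
W...
B...

Derivation:
Move 1: B@(1,3) -> caps B=0 W=0
Move 2: W@(0,3) -> caps B=0 W=0
Move 3: B@(1,2) -> caps B=0 W=0
Move 4: W@(0,2) -> caps B=0 W=0
Move 5: B@(0,1) -> caps B=2 W=0
Move 6: W@(0,0) -> caps B=2 W=0
Move 7: B@(3,0) -> caps B=2 W=0
Move 8: W@(2,0) -> caps B=2 W=0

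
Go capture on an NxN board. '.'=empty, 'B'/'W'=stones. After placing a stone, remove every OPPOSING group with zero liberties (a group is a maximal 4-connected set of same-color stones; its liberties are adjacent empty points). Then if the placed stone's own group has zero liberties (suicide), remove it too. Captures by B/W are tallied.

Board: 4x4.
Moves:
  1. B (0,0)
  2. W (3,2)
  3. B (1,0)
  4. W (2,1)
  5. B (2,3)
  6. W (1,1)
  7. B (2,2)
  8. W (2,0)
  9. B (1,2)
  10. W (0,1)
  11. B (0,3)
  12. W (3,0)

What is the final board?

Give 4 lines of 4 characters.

Move 1: B@(0,0) -> caps B=0 W=0
Move 2: W@(3,2) -> caps B=0 W=0
Move 3: B@(1,0) -> caps B=0 W=0
Move 4: W@(2,1) -> caps B=0 W=0
Move 5: B@(2,3) -> caps B=0 W=0
Move 6: W@(1,1) -> caps B=0 W=0
Move 7: B@(2,2) -> caps B=0 W=0
Move 8: W@(2,0) -> caps B=0 W=0
Move 9: B@(1,2) -> caps B=0 W=0
Move 10: W@(0,1) -> caps B=0 W=2
Move 11: B@(0,3) -> caps B=0 W=2
Move 12: W@(3,0) -> caps B=0 W=2

Answer: .W.B
.WB.
WWBB
W.W.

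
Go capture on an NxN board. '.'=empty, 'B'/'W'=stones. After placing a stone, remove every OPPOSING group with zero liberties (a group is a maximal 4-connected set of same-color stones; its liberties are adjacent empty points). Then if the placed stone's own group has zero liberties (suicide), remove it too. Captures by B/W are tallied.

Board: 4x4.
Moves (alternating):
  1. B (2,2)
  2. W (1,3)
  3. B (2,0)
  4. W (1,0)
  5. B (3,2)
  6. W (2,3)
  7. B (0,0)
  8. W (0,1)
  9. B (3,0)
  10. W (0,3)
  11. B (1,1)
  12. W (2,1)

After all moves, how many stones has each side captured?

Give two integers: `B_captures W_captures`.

Answer: 0 1

Derivation:
Move 1: B@(2,2) -> caps B=0 W=0
Move 2: W@(1,3) -> caps B=0 W=0
Move 3: B@(2,0) -> caps B=0 W=0
Move 4: W@(1,0) -> caps B=0 W=0
Move 5: B@(3,2) -> caps B=0 W=0
Move 6: W@(2,3) -> caps B=0 W=0
Move 7: B@(0,0) -> caps B=0 W=0
Move 8: W@(0,1) -> caps B=0 W=1
Move 9: B@(3,0) -> caps B=0 W=1
Move 10: W@(0,3) -> caps B=0 W=1
Move 11: B@(1,1) -> caps B=0 W=1
Move 12: W@(2,1) -> caps B=0 W=1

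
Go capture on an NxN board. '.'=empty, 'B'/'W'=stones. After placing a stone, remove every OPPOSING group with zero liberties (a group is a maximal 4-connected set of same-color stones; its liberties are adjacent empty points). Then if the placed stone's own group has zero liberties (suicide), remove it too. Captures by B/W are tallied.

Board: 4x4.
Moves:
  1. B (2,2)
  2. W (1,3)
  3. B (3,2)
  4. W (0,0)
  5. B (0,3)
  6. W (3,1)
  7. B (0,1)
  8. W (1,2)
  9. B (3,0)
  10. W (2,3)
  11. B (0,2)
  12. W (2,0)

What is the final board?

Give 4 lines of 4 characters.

Answer: WBBB
..WW
W.BW
.WB.

Derivation:
Move 1: B@(2,2) -> caps B=0 W=0
Move 2: W@(1,3) -> caps B=0 W=0
Move 3: B@(3,2) -> caps B=0 W=0
Move 4: W@(0,0) -> caps B=0 W=0
Move 5: B@(0,3) -> caps B=0 W=0
Move 6: W@(3,1) -> caps B=0 W=0
Move 7: B@(0,1) -> caps B=0 W=0
Move 8: W@(1,2) -> caps B=0 W=0
Move 9: B@(3,0) -> caps B=0 W=0
Move 10: W@(2,3) -> caps B=0 W=0
Move 11: B@(0,2) -> caps B=0 W=0
Move 12: W@(2,0) -> caps B=0 W=1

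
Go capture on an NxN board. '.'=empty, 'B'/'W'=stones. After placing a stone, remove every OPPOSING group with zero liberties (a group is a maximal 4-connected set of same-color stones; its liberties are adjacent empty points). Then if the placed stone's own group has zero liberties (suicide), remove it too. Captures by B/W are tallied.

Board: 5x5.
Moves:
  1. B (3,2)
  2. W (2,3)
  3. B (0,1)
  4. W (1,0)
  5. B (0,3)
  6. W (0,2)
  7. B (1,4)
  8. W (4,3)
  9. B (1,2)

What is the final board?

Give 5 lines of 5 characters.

Answer: .B.B.
W.B.B
...W.
..B..
...W.

Derivation:
Move 1: B@(3,2) -> caps B=0 W=0
Move 2: W@(2,3) -> caps B=0 W=0
Move 3: B@(0,1) -> caps B=0 W=0
Move 4: W@(1,0) -> caps B=0 W=0
Move 5: B@(0,3) -> caps B=0 W=0
Move 6: W@(0,2) -> caps B=0 W=0
Move 7: B@(1,4) -> caps B=0 W=0
Move 8: W@(4,3) -> caps B=0 W=0
Move 9: B@(1,2) -> caps B=1 W=0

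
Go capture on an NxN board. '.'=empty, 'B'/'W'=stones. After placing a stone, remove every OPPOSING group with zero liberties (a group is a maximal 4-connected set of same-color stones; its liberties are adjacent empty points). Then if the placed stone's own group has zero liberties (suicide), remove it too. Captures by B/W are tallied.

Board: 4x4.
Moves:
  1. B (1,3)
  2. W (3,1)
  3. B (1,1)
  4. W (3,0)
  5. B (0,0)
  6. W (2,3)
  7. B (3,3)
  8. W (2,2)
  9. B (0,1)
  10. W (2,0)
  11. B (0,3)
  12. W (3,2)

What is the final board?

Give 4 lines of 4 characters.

Move 1: B@(1,3) -> caps B=0 W=0
Move 2: W@(3,1) -> caps B=0 W=0
Move 3: B@(1,1) -> caps B=0 W=0
Move 4: W@(3,0) -> caps B=0 W=0
Move 5: B@(0,0) -> caps B=0 W=0
Move 6: W@(2,3) -> caps B=0 W=0
Move 7: B@(3,3) -> caps B=0 W=0
Move 8: W@(2,2) -> caps B=0 W=0
Move 9: B@(0,1) -> caps B=0 W=0
Move 10: W@(2,0) -> caps B=0 W=0
Move 11: B@(0,3) -> caps B=0 W=0
Move 12: W@(3,2) -> caps B=0 W=1

Answer: BB.B
.B.B
W.WW
WWW.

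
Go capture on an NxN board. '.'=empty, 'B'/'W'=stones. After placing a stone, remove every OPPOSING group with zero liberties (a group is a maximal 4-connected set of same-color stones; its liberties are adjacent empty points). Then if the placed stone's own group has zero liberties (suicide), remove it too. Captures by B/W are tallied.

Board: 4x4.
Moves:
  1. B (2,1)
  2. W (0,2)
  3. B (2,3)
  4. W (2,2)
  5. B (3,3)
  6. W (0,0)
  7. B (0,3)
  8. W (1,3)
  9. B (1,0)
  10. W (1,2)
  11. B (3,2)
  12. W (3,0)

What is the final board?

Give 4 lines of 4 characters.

Move 1: B@(2,1) -> caps B=0 W=0
Move 2: W@(0,2) -> caps B=0 W=0
Move 3: B@(2,3) -> caps B=0 W=0
Move 4: W@(2,2) -> caps B=0 W=0
Move 5: B@(3,3) -> caps B=0 W=0
Move 6: W@(0,0) -> caps B=0 W=0
Move 7: B@(0,3) -> caps B=0 W=0
Move 8: W@(1,3) -> caps B=0 W=1
Move 9: B@(1,0) -> caps B=0 W=1
Move 10: W@(1,2) -> caps B=0 W=1
Move 11: B@(3,2) -> caps B=0 W=1
Move 12: W@(3,0) -> caps B=0 W=1

Answer: W.W.
B.WW
.BWB
W.BB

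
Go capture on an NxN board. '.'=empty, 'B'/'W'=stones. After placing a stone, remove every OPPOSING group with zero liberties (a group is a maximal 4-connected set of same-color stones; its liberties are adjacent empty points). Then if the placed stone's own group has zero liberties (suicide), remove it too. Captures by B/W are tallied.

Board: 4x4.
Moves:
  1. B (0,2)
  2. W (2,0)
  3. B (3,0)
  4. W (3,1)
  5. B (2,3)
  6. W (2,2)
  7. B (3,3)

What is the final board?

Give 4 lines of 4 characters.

Move 1: B@(0,2) -> caps B=0 W=0
Move 2: W@(2,0) -> caps B=0 W=0
Move 3: B@(3,0) -> caps B=0 W=0
Move 4: W@(3,1) -> caps B=0 W=1
Move 5: B@(2,3) -> caps B=0 W=1
Move 6: W@(2,2) -> caps B=0 W=1
Move 7: B@(3,3) -> caps B=0 W=1

Answer: ..B.
....
W.WB
.W.B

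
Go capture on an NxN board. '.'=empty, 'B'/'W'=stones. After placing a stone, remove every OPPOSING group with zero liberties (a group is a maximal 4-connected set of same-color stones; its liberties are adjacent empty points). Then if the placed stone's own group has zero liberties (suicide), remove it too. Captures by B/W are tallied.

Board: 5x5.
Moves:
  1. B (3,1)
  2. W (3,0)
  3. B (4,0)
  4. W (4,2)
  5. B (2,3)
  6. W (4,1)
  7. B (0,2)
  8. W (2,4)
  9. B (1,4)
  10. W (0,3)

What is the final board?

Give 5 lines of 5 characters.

Move 1: B@(3,1) -> caps B=0 W=0
Move 2: W@(3,0) -> caps B=0 W=0
Move 3: B@(4,0) -> caps B=0 W=0
Move 4: W@(4,2) -> caps B=0 W=0
Move 5: B@(2,3) -> caps B=0 W=0
Move 6: W@(4,1) -> caps B=0 W=1
Move 7: B@(0,2) -> caps B=0 W=1
Move 8: W@(2,4) -> caps B=0 W=1
Move 9: B@(1,4) -> caps B=0 W=1
Move 10: W@(0,3) -> caps B=0 W=1

Answer: ..BW.
....B
...BW
WB...
.WW..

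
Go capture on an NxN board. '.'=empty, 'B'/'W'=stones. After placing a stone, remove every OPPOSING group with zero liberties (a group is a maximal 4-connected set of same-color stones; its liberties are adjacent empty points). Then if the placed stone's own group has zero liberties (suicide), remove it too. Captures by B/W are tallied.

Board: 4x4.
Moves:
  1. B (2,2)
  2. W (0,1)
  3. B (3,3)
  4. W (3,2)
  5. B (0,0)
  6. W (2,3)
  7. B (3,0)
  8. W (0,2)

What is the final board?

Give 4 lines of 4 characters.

Answer: BWW.
....
..BW
B.W.

Derivation:
Move 1: B@(2,2) -> caps B=0 W=0
Move 2: W@(0,1) -> caps B=0 W=0
Move 3: B@(3,3) -> caps B=0 W=0
Move 4: W@(3,2) -> caps B=0 W=0
Move 5: B@(0,0) -> caps B=0 W=0
Move 6: W@(2,3) -> caps B=0 W=1
Move 7: B@(3,0) -> caps B=0 W=1
Move 8: W@(0,2) -> caps B=0 W=1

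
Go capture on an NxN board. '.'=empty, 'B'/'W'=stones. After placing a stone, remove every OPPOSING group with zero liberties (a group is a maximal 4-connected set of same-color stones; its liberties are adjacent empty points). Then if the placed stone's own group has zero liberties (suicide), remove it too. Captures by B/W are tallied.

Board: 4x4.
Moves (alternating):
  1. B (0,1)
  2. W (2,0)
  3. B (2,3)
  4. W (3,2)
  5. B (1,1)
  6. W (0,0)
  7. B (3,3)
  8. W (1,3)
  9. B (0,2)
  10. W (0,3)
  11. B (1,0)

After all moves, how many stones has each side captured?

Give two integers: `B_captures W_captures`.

Move 1: B@(0,1) -> caps B=0 W=0
Move 2: W@(2,0) -> caps B=0 W=0
Move 3: B@(2,3) -> caps B=0 W=0
Move 4: W@(3,2) -> caps B=0 W=0
Move 5: B@(1,1) -> caps B=0 W=0
Move 6: W@(0,0) -> caps B=0 W=0
Move 7: B@(3,3) -> caps B=0 W=0
Move 8: W@(1,3) -> caps B=0 W=0
Move 9: B@(0,2) -> caps B=0 W=0
Move 10: W@(0,3) -> caps B=0 W=0
Move 11: B@(1,0) -> caps B=1 W=0

Answer: 1 0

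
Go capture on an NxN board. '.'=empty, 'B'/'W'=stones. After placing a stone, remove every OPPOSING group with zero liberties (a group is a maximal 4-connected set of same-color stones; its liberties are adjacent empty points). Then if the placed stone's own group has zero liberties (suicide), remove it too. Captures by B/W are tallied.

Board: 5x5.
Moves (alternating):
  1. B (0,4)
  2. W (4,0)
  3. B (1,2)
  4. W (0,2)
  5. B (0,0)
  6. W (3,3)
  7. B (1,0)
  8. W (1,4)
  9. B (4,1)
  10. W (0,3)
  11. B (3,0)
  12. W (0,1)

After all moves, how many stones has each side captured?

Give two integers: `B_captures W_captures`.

Answer: 1 1

Derivation:
Move 1: B@(0,4) -> caps B=0 W=0
Move 2: W@(4,0) -> caps B=0 W=0
Move 3: B@(1,2) -> caps B=0 W=0
Move 4: W@(0,2) -> caps B=0 W=0
Move 5: B@(0,0) -> caps B=0 W=0
Move 6: W@(3,3) -> caps B=0 W=0
Move 7: B@(1,0) -> caps B=0 W=0
Move 8: W@(1,4) -> caps B=0 W=0
Move 9: B@(4,1) -> caps B=0 W=0
Move 10: W@(0,3) -> caps B=0 W=1
Move 11: B@(3,0) -> caps B=1 W=1
Move 12: W@(0,1) -> caps B=1 W=1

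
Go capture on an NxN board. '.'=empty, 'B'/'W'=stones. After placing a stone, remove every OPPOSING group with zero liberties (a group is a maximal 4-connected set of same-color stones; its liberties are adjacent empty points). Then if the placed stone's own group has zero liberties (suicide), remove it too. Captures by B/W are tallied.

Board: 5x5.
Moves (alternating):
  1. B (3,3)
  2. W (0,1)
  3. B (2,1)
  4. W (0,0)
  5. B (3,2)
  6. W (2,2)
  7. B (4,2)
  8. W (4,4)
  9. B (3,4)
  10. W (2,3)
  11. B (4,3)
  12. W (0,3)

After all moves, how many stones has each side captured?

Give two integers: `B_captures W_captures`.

Move 1: B@(3,3) -> caps B=0 W=0
Move 2: W@(0,1) -> caps B=0 W=0
Move 3: B@(2,1) -> caps B=0 W=0
Move 4: W@(0,0) -> caps B=0 W=0
Move 5: B@(3,2) -> caps B=0 W=0
Move 6: W@(2,2) -> caps B=0 W=0
Move 7: B@(4,2) -> caps B=0 W=0
Move 8: W@(4,4) -> caps B=0 W=0
Move 9: B@(3,4) -> caps B=0 W=0
Move 10: W@(2,3) -> caps B=0 W=0
Move 11: B@(4,3) -> caps B=1 W=0
Move 12: W@(0,3) -> caps B=1 W=0

Answer: 1 0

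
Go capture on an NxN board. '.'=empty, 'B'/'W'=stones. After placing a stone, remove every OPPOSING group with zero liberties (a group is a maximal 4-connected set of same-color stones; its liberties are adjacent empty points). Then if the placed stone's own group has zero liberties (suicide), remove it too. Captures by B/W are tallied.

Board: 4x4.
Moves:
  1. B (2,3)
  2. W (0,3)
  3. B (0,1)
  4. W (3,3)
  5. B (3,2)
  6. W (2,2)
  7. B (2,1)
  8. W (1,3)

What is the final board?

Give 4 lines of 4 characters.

Move 1: B@(2,3) -> caps B=0 W=0
Move 2: W@(0,3) -> caps B=0 W=0
Move 3: B@(0,1) -> caps B=0 W=0
Move 4: W@(3,3) -> caps B=0 W=0
Move 5: B@(3,2) -> caps B=1 W=0
Move 6: W@(2,2) -> caps B=1 W=0
Move 7: B@(2,1) -> caps B=1 W=0
Move 8: W@(1,3) -> caps B=1 W=0

Answer: .B.W
...W
.BWB
..B.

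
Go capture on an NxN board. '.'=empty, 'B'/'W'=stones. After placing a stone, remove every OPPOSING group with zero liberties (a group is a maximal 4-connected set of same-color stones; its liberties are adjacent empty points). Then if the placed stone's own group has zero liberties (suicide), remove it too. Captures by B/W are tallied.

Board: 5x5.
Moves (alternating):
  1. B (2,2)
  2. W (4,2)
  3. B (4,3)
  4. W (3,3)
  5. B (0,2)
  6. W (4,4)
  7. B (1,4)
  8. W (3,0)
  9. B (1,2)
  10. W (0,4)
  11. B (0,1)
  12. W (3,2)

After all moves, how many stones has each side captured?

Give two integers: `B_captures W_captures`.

Answer: 0 1

Derivation:
Move 1: B@(2,2) -> caps B=0 W=0
Move 2: W@(4,2) -> caps B=0 W=0
Move 3: B@(4,3) -> caps B=0 W=0
Move 4: W@(3,3) -> caps B=0 W=0
Move 5: B@(0,2) -> caps B=0 W=0
Move 6: W@(4,4) -> caps B=0 W=1
Move 7: B@(1,4) -> caps B=0 W=1
Move 8: W@(3,0) -> caps B=0 W=1
Move 9: B@(1,2) -> caps B=0 W=1
Move 10: W@(0,4) -> caps B=0 W=1
Move 11: B@(0,1) -> caps B=0 W=1
Move 12: W@(3,2) -> caps B=0 W=1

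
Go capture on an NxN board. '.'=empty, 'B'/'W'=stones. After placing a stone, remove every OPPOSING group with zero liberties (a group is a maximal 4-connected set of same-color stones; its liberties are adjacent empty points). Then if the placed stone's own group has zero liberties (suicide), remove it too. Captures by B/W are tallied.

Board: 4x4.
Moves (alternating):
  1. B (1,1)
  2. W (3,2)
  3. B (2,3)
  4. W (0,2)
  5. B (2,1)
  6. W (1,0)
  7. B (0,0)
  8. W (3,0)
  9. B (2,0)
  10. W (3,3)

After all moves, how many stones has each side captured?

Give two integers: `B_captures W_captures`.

Answer: 1 0

Derivation:
Move 1: B@(1,1) -> caps B=0 W=0
Move 2: W@(3,2) -> caps B=0 W=0
Move 3: B@(2,3) -> caps B=0 W=0
Move 4: W@(0,2) -> caps B=0 W=0
Move 5: B@(2,1) -> caps B=0 W=0
Move 6: W@(1,0) -> caps B=0 W=0
Move 7: B@(0,0) -> caps B=0 W=0
Move 8: W@(3,0) -> caps B=0 W=0
Move 9: B@(2,0) -> caps B=1 W=0
Move 10: W@(3,3) -> caps B=1 W=0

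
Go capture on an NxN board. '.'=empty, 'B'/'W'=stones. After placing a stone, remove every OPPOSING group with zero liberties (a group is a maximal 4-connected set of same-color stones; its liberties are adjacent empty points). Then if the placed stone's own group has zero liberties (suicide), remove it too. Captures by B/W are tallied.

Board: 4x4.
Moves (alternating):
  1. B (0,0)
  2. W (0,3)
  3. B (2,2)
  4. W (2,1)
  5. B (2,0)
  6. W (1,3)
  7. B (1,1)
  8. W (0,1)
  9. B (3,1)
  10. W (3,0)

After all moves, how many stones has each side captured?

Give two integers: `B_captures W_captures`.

Move 1: B@(0,0) -> caps B=0 W=0
Move 2: W@(0,3) -> caps B=0 W=0
Move 3: B@(2,2) -> caps B=0 W=0
Move 4: W@(2,1) -> caps B=0 W=0
Move 5: B@(2,0) -> caps B=0 W=0
Move 6: W@(1,3) -> caps B=0 W=0
Move 7: B@(1,1) -> caps B=0 W=0
Move 8: W@(0,1) -> caps B=0 W=0
Move 9: B@(3,1) -> caps B=1 W=0
Move 10: W@(3,0) -> caps B=1 W=0

Answer: 1 0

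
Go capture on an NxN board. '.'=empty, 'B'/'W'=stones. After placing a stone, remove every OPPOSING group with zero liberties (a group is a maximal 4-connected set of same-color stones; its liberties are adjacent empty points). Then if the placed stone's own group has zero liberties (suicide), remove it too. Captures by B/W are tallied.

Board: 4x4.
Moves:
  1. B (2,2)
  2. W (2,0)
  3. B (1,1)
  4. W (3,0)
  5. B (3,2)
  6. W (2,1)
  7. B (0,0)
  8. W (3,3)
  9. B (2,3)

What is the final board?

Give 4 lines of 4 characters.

Move 1: B@(2,2) -> caps B=0 W=0
Move 2: W@(2,0) -> caps B=0 W=0
Move 3: B@(1,1) -> caps B=0 W=0
Move 4: W@(3,0) -> caps B=0 W=0
Move 5: B@(3,2) -> caps B=0 W=0
Move 6: W@(2,1) -> caps B=0 W=0
Move 7: B@(0,0) -> caps B=0 W=0
Move 8: W@(3,3) -> caps B=0 W=0
Move 9: B@(2,3) -> caps B=1 W=0

Answer: B...
.B..
WWBB
W.B.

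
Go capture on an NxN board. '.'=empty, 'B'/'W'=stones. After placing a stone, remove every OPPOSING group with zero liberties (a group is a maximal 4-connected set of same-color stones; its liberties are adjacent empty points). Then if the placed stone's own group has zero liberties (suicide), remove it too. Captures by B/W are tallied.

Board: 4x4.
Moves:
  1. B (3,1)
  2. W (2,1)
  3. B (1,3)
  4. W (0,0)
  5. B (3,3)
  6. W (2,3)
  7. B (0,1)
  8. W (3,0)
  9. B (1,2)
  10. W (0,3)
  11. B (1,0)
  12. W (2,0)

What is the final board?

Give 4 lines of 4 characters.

Move 1: B@(3,1) -> caps B=0 W=0
Move 2: W@(2,1) -> caps B=0 W=0
Move 3: B@(1,3) -> caps B=0 W=0
Move 4: W@(0,0) -> caps B=0 W=0
Move 5: B@(3,3) -> caps B=0 W=0
Move 6: W@(2,3) -> caps B=0 W=0
Move 7: B@(0,1) -> caps B=0 W=0
Move 8: W@(3,0) -> caps B=0 W=0
Move 9: B@(1,2) -> caps B=0 W=0
Move 10: W@(0,3) -> caps B=0 W=0
Move 11: B@(1,0) -> caps B=1 W=0
Move 12: W@(2,0) -> caps B=1 W=0

Answer: .B.W
B.BB
WW.W
WB.B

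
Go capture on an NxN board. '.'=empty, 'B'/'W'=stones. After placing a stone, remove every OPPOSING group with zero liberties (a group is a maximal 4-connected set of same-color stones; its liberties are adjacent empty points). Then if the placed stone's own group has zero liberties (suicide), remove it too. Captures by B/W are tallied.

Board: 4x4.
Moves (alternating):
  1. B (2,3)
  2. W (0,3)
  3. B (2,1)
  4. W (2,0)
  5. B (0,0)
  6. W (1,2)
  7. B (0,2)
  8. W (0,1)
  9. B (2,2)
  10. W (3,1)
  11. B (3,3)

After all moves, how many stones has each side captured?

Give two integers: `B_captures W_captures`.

Move 1: B@(2,3) -> caps B=0 W=0
Move 2: W@(0,3) -> caps B=0 W=0
Move 3: B@(2,1) -> caps B=0 W=0
Move 4: W@(2,0) -> caps B=0 W=0
Move 5: B@(0,0) -> caps B=0 W=0
Move 6: W@(1,2) -> caps B=0 W=0
Move 7: B@(0,2) -> caps B=0 W=0
Move 8: W@(0,1) -> caps B=0 W=1
Move 9: B@(2,2) -> caps B=0 W=1
Move 10: W@(3,1) -> caps B=0 W=1
Move 11: B@(3,3) -> caps B=0 W=1

Answer: 0 1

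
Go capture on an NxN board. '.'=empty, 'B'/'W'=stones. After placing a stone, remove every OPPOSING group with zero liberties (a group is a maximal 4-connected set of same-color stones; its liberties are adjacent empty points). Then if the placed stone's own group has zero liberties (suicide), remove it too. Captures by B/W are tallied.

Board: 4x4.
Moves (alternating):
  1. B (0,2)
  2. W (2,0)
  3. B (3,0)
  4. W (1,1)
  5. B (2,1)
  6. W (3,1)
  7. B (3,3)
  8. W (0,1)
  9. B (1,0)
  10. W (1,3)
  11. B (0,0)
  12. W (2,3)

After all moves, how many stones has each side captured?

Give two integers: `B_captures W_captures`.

Move 1: B@(0,2) -> caps B=0 W=0
Move 2: W@(2,0) -> caps B=0 W=0
Move 3: B@(3,0) -> caps B=0 W=0
Move 4: W@(1,1) -> caps B=0 W=0
Move 5: B@(2,1) -> caps B=0 W=0
Move 6: W@(3,1) -> caps B=0 W=1
Move 7: B@(3,3) -> caps B=0 W=1
Move 8: W@(0,1) -> caps B=0 W=1
Move 9: B@(1,0) -> caps B=0 W=1
Move 10: W@(1,3) -> caps B=0 W=1
Move 11: B@(0,0) -> caps B=0 W=1
Move 12: W@(2,3) -> caps B=0 W=1

Answer: 0 1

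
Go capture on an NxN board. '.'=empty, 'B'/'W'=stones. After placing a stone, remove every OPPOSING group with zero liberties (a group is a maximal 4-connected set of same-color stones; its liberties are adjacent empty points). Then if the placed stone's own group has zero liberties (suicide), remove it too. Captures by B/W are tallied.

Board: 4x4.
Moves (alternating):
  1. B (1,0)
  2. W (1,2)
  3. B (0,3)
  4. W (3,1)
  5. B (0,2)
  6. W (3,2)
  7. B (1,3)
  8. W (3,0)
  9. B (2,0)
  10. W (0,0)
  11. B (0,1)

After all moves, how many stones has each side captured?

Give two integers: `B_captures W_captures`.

Answer: 1 0

Derivation:
Move 1: B@(1,0) -> caps B=0 W=0
Move 2: W@(1,2) -> caps B=0 W=0
Move 3: B@(0,3) -> caps B=0 W=0
Move 4: W@(3,1) -> caps B=0 W=0
Move 5: B@(0,2) -> caps B=0 W=0
Move 6: W@(3,2) -> caps B=0 W=0
Move 7: B@(1,3) -> caps B=0 W=0
Move 8: W@(3,0) -> caps B=0 W=0
Move 9: B@(2,0) -> caps B=0 W=0
Move 10: W@(0,0) -> caps B=0 W=0
Move 11: B@(0,1) -> caps B=1 W=0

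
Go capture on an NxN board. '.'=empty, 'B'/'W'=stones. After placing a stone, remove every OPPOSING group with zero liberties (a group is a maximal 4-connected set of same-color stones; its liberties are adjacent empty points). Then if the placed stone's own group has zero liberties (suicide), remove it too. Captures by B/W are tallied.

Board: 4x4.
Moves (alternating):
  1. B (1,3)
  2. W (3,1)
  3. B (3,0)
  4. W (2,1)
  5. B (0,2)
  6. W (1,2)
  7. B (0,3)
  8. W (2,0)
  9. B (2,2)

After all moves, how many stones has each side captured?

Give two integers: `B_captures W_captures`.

Answer: 0 1

Derivation:
Move 1: B@(1,3) -> caps B=0 W=0
Move 2: W@(3,1) -> caps B=0 W=0
Move 3: B@(3,0) -> caps B=0 W=0
Move 4: W@(2,1) -> caps B=0 W=0
Move 5: B@(0,2) -> caps B=0 W=0
Move 6: W@(1,2) -> caps B=0 W=0
Move 7: B@(0,3) -> caps B=0 W=0
Move 8: W@(2,0) -> caps B=0 W=1
Move 9: B@(2,2) -> caps B=0 W=1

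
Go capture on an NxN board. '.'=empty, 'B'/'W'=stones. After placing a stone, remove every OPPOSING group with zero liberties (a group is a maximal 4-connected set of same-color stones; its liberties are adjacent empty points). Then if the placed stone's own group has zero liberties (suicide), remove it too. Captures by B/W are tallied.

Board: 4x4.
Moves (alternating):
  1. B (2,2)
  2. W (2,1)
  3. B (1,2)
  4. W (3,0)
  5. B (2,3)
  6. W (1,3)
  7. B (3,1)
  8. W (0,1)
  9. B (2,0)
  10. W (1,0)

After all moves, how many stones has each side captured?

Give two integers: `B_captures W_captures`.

Answer: 1 0

Derivation:
Move 1: B@(2,2) -> caps B=0 W=0
Move 2: W@(2,1) -> caps B=0 W=0
Move 3: B@(1,2) -> caps B=0 W=0
Move 4: W@(3,0) -> caps B=0 W=0
Move 5: B@(2,3) -> caps B=0 W=0
Move 6: W@(1,3) -> caps B=0 W=0
Move 7: B@(3,1) -> caps B=0 W=0
Move 8: W@(0,1) -> caps B=0 W=0
Move 9: B@(2,0) -> caps B=1 W=0
Move 10: W@(1,0) -> caps B=1 W=0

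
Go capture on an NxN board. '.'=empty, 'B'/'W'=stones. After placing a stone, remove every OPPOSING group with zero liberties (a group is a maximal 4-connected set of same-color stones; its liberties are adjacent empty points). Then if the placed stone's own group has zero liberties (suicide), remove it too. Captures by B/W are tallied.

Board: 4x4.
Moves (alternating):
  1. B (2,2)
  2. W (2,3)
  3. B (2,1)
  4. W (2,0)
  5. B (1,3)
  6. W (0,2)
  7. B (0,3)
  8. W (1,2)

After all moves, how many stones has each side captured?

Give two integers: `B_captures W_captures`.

Answer: 0 2

Derivation:
Move 1: B@(2,2) -> caps B=0 W=0
Move 2: W@(2,3) -> caps B=0 W=0
Move 3: B@(2,1) -> caps B=0 W=0
Move 4: W@(2,0) -> caps B=0 W=0
Move 5: B@(1,3) -> caps B=0 W=0
Move 6: W@(0,2) -> caps B=0 W=0
Move 7: B@(0,3) -> caps B=0 W=0
Move 8: W@(1,2) -> caps B=0 W=2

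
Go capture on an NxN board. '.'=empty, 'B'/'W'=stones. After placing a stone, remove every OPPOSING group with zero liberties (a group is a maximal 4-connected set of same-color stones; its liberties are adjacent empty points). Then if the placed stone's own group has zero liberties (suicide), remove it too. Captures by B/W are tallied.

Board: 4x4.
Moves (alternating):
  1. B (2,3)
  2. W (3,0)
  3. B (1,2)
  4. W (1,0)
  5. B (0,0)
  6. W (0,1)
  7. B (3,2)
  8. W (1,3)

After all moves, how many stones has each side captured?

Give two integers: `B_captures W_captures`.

Move 1: B@(2,3) -> caps B=0 W=0
Move 2: W@(3,0) -> caps B=0 W=0
Move 3: B@(1,2) -> caps B=0 W=0
Move 4: W@(1,0) -> caps B=0 W=0
Move 5: B@(0,0) -> caps B=0 W=0
Move 6: W@(0,1) -> caps B=0 W=1
Move 7: B@(3,2) -> caps B=0 W=1
Move 8: W@(1,3) -> caps B=0 W=1

Answer: 0 1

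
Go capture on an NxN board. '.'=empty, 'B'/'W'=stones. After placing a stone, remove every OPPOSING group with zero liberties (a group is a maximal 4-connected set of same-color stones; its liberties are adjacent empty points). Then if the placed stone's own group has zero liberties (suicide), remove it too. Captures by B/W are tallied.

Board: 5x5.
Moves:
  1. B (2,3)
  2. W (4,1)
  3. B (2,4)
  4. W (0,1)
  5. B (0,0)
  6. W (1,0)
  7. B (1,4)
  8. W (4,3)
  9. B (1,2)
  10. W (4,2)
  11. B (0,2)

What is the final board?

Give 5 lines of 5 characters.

Answer: .WB..
W.B.B
...BB
.....
.WWW.

Derivation:
Move 1: B@(2,3) -> caps B=0 W=0
Move 2: W@(4,1) -> caps B=0 W=0
Move 3: B@(2,4) -> caps B=0 W=0
Move 4: W@(0,1) -> caps B=0 W=0
Move 5: B@(0,0) -> caps B=0 W=0
Move 6: W@(1,0) -> caps B=0 W=1
Move 7: B@(1,4) -> caps B=0 W=1
Move 8: W@(4,3) -> caps B=0 W=1
Move 9: B@(1,2) -> caps B=0 W=1
Move 10: W@(4,2) -> caps B=0 W=1
Move 11: B@(0,2) -> caps B=0 W=1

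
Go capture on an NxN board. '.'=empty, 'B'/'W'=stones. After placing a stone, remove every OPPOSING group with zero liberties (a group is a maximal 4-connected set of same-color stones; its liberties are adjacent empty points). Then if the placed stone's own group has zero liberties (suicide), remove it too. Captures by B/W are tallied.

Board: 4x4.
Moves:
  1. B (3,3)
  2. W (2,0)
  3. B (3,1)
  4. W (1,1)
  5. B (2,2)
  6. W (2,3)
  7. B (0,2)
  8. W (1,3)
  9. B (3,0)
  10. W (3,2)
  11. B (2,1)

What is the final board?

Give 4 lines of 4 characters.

Move 1: B@(3,3) -> caps B=0 W=0
Move 2: W@(2,0) -> caps B=0 W=0
Move 3: B@(3,1) -> caps B=0 W=0
Move 4: W@(1,1) -> caps B=0 W=0
Move 5: B@(2,2) -> caps B=0 W=0
Move 6: W@(2,3) -> caps B=0 W=0
Move 7: B@(0,2) -> caps B=0 W=0
Move 8: W@(1,3) -> caps B=0 W=0
Move 9: B@(3,0) -> caps B=0 W=0
Move 10: W@(3,2) -> caps B=0 W=1
Move 11: B@(2,1) -> caps B=0 W=1

Answer: ..B.
.W.W
WBBW
BBW.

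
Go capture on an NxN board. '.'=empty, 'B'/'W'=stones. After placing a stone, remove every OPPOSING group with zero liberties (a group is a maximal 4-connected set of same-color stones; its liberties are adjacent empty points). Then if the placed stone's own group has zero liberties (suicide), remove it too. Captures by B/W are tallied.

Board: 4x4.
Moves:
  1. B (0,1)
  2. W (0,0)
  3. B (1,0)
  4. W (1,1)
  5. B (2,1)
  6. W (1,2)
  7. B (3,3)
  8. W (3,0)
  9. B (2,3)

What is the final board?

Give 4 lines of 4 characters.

Move 1: B@(0,1) -> caps B=0 W=0
Move 2: W@(0,0) -> caps B=0 W=0
Move 3: B@(1,0) -> caps B=1 W=0
Move 4: W@(1,1) -> caps B=1 W=0
Move 5: B@(2,1) -> caps B=1 W=0
Move 6: W@(1,2) -> caps B=1 W=0
Move 7: B@(3,3) -> caps B=1 W=0
Move 8: W@(3,0) -> caps B=1 W=0
Move 9: B@(2,3) -> caps B=1 W=0

Answer: .B..
BWW.
.B.B
W..B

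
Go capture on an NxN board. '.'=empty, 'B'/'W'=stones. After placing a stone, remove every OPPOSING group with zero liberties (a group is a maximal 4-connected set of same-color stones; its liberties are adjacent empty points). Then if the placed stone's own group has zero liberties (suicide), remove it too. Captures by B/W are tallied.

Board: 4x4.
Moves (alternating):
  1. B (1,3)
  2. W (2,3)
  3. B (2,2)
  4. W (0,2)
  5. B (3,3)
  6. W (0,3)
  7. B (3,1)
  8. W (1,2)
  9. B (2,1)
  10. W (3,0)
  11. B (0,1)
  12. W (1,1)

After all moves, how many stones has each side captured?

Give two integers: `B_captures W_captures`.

Answer: 1 0

Derivation:
Move 1: B@(1,3) -> caps B=0 W=0
Move 2: W@(2,3) -> caps B=0 W=0
Move 3: B@(2,2) -> caps B=0 W=0
Move 4: W@(0,2) -> caps B=0 W=0
Move 5: B@(3,3) -> caps B=1 W=0
Move 6: W@(0,3) -> caps B=1 W=0
Move 7: B@(3,1) -> caps B=1 W=0
Move 8: W@(1,2) -> caps B=1 W=0
Move 9: B@(2,1) -> caps B=1 W=0
Move 10: W@(3,0) -> caps B=1 W=0
Move 11: B@(0,1) -> caps B=1 W=0
Move 12: W@(1,1) -> caps B=1 W=0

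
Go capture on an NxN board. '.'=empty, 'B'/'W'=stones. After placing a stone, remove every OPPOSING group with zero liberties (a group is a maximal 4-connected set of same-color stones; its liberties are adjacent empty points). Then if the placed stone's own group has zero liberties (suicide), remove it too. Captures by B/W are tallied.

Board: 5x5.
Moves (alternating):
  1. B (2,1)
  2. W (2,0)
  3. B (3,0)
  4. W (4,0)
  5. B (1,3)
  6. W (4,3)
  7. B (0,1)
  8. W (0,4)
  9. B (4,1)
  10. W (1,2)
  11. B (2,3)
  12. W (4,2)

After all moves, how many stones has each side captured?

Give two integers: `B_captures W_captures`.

Answer: 1 0

Derivation:
Move 1: B@(2,1) -> caps B=0 W=0
Move 2: W@(2,0) -> caps B=0 W=0
Move 3: B@(3,0) -> caps B=0 W=0
Move 4: W@(4,0) -> caps B=0 W=0
Move 5: B@(1,3) -> caps B=0 W=0
Move 6: W@(4,3) -> caps B=0 W=0
Move 7: B@(0,1) -> caps B=0 W=0
Move 8: W@(0,4) -> caps B=0 W=0
Move 9: B@(4,1) -> caps B=1 W=0
Move 10: W@(1,2) -> caps B=1 W=0
Move 11: B@(2,3) -> caps B=1 W=0
Move 12: W@(4,2) -> caps B=1 W=0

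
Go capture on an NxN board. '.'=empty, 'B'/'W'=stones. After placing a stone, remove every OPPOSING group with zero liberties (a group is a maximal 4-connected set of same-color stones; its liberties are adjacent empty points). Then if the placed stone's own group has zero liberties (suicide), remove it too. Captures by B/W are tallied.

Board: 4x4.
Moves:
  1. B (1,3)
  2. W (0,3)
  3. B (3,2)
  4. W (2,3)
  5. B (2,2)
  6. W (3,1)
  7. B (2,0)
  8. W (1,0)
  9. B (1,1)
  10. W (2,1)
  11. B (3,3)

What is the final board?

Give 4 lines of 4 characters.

Move 1: B@(1,3) -> caps B=0 W=0
Move 2: W@(0,3) -> caps B=0 W=0
Move 3: B@(3,2) -> caps B=0 W=0
Move 4: W@(2,3) -> caps B=0 W=0
Move 5: B@(2,2) -> caps B=0 W=0
Move 6: W@(3,1) -> caps B=0 W=0
Move 7: B@(2,0) -> caps B=0 W=0
Move 8: W@(1,0) -> caps B=0 W=0
Move 9: B@(1,1) -> caps B=0 W=0
Move 10: W@(2,1) -> caps B=0 W=0
Move 11: B@(3,3) -> caps B=1 W=0

Answer: ...W
WB.B
BWB.
.WBB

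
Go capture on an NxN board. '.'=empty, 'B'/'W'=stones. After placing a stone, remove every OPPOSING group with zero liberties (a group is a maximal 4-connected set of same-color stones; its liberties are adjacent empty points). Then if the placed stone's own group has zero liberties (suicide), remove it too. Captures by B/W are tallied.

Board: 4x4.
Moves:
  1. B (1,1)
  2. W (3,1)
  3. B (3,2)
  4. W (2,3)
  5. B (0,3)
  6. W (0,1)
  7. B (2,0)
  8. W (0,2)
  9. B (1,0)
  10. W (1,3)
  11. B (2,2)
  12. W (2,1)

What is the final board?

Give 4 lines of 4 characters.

Answer: .WW.
BB.W
BWBW
.WB.

Derivation:
Move 1: B@(1,1) -> caps B=0 W=0
Move 2: W@(3,1) -> caps B=0 W=0
Move 3: B@(3,2) -> caps B=0 W=0
Move 4: W@(2,3) -> caps B=0 W=0
Move 5: B@(0,3) -> caps B=0 W=0
Move 6: W@(0,1) -> caps B=0 W=0
Move 7: B@(2,0) -> caps B=0 W=0
Move 8: W@(0,2) -> caps B=0 W=0
Move 9: B@(1,0) -> caps B=0 W=0
Move 10: W@(1,3) -> caps B=0 W=1
Move 11: B@(2,2) -> caps B=0 W=1
Move 12: W@(2,1) -> caps B=0 W=1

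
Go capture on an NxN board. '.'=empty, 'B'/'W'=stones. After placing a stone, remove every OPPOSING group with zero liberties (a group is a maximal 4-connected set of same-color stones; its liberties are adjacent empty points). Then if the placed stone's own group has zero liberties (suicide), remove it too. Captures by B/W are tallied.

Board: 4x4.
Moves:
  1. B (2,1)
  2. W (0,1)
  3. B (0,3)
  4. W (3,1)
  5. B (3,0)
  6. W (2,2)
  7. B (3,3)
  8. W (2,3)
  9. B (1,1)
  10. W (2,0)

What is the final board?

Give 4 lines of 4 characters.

Answer: .W.B
.B..
WBWW
.W.B

Derivation:
Move 1: B@(2,1) -> caps B=0 W=0
Move 2: W@(0,1) -> caps B=0 W=0
Move 3: B@(0,3) -> caps B=0 W=0
Move 4: W@(3,1) -> caps B=0 W=0
Move 5: B@(3,0) -> caps B=0 W=0
Move 6: W@(2,2) -> caps B=0 W=0
Move 7: B@(3,3) -> caps B=0 W=0
Move 8: W@(2,3) -> caps B=0 W=0
Move 9: B@(1,1) -> caps B=0 W=0
Move 10: W@(2,0) -> caps B=0 W=1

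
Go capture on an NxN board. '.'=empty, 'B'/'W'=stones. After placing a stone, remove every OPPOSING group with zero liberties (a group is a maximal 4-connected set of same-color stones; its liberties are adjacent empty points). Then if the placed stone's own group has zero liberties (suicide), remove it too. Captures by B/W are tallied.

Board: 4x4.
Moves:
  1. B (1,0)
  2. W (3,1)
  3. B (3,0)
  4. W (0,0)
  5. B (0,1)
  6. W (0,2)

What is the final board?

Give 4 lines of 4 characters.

Answer: .BW.
B...
....
BW..

Derivation:
Move 1: B@(1,0) -> caps B=0 W=0
Move 2: W@(3,1) -> caps B=0 W=0
Move 3: B@(3,0) -> caps B=0 W=0
Move 4: W@(0,0) -> caps B=0 W=0
Move 5: B@(0,1) -> caps B=1 W=0
Move 6: W@(0,2) -> caps B=1 W=0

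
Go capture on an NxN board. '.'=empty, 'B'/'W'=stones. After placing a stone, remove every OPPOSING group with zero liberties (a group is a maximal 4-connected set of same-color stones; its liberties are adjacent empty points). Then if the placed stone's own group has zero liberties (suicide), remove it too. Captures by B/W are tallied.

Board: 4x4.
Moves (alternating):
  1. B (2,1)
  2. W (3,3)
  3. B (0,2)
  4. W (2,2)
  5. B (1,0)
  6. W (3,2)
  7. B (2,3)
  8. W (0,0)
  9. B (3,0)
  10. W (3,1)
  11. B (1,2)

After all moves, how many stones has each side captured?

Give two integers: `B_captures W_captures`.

Answer: 4 0

Derivation:
Move 1: B@(2,1) -> caps B=0 W=0
Move 2: W@(3,3) -> caps B=0 W=0
Move 3: B@(0,2) -> caps B=0 W=0
Move 4: W@(2,2) -> caps B=0 W=0
Move 5: B@(1,0) -> caps B=0 W=0
Move 6: W@(3,2) -> caps B=0 W=0
Move 7: B@(2,3) -> caps B=0 W=0
Move 8: W@(0,0) -> caps B=0 W=0
Move 9: B@(3,0) -> caps B=0 W=0
Move 10: W@(3,1) -> caps B=0 W=0
Move 11: B@(1,2) -> caps B=4 W=0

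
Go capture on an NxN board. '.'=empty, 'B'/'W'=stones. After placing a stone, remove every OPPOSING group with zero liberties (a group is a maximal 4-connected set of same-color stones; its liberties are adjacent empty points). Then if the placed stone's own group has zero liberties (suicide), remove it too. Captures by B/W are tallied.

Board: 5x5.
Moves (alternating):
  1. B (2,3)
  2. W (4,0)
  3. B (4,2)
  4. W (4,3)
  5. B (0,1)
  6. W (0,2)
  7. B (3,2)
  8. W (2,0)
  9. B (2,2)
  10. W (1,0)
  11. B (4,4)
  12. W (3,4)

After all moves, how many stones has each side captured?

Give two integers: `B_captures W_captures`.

Move 1: B@(2,3) -> caps B=0 W=0
Move 2: W@(4,0) -> caps B=0 W=0
Move 3: B@(4,2) -> caps B=0 W=0
Move 4: W@(4,3) -> caps B=0 W=0
Move 5: B@(0,1) -> caps B=0 W=0
Move 6: W@(0,2) -> caps B=0 W=0
Move 7: B@(3,2) -> caps B=0 W=0
Move 8: W@(2,0) -> caps B=0 W=0
Move 9: B@(2,2) -> caps B=0 W=0
Move 10: W@(1,0) -> caps B=0 W=0
Move 11: B@(4,4) -> caps B=0 W=0
Move 12: W@(3,4) -> caps B=0 W=1

Answer: 0 1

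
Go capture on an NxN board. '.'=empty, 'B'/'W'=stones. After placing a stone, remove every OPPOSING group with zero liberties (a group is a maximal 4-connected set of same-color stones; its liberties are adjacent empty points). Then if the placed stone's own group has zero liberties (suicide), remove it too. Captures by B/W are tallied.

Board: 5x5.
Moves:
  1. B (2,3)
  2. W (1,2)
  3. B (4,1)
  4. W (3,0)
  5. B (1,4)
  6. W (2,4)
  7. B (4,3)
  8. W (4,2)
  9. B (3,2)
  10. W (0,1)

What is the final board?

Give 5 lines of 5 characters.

Answer: .W...
..W.B
...BW
W.B..
.B.B.

Derivation:
Move 1: B@(2,3) -> caps B=0 W=0
Move 2: W@(1,2) -> caps B=0 W=0
Move 3: B@(4,1) -> caps B=0 W=0
Move 4: W@(3,0) -> caps B=0 W=0
Move 5: B@(1,4) -> caps B=0 W=0
Move 6: W@(2,4) -> caps B=0 W=0
Move 7: B@(4,3) -> caps B=0 W=0
Move 8: W@(4,2) -> caps B=0 W=0
Move 9: B@(3,2) -> caps B=1 W=0
Move 10: W@(0,1) -> caps B=1 W=0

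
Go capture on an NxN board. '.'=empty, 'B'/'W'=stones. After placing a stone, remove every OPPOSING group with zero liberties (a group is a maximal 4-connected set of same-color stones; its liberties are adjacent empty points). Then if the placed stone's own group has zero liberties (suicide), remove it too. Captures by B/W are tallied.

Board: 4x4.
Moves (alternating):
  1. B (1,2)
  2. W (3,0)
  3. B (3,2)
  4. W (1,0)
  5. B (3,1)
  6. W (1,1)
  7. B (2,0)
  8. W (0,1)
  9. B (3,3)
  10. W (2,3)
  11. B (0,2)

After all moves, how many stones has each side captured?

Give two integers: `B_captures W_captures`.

Move 1: B@(1,2) -> caps B=0 W=0
Move 2: W@(3,0) -> caps B=0 W=0
Move 3: B@(3,2) -> caps B=0 W=0
Move 4: W@(1,0) -> caps B=0 W=0
Move 5: B@(3,1) -> caps B=0 W=0
Move 6: W@(1,1) -> caps B=0 W=0
Move 7: B@(2,0) -> caps B=1 W=0
Move 8: W@(0,1) -> caps B=1 W=0
Move 9: B@(3,3) -> caps B=1 W=0
Move 10: W@(2,3) -> caps B=1 W=0
Move 11: B@(0,2) -> caps B=1 W=0

Answer: 1 0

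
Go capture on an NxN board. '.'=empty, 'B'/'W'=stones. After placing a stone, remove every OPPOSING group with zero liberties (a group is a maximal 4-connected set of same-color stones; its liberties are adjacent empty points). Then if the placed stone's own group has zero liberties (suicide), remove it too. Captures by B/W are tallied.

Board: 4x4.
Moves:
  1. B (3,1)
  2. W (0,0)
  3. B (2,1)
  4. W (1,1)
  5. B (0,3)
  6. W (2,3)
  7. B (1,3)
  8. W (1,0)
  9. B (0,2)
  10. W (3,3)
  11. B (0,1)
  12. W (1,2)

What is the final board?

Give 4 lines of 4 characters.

Answer: W...
WWW.
.B.W
.B.W

Derivation:
Move 1: B@(3,1) -> caps B=0 W=0
Move 2: W@(0,0) -> caps B=0 W=0
Move 3: B@(2,1) -> caps B=0 W=0
Move 4: W@(1,1) -> caps B=0 W=0
Move 5: B@(0,3) -> caps B=0 W=0
Move 6: W@(2,3) -> caps B=0 W=0
Move 7: B@(1,3) -> caps B=0 W=0
Move 8: W@(1,0) -> caps B=0 W=0
Move 9: B@(0,2) -> caps B=0 W=0
Move 10: W@(3,3) -> caps B=0 W=0
Move 11: B@(0,1) -> caps B=0 W=0
Move 12: W@(1,2) -> caps B=0 W=4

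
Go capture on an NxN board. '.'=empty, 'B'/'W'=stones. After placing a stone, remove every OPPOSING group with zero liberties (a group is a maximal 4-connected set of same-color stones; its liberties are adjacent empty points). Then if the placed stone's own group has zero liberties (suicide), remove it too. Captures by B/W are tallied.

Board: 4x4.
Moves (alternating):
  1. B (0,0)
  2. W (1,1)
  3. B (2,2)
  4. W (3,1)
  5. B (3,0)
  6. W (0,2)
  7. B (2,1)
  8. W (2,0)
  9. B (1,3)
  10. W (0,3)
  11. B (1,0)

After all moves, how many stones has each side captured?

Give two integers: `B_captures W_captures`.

Answer: 0 1

Derivation:
Move 1: B@(0,0) -> caps B=0 W=0
Move 2: W@(1,1) -> caps B=0 W=0
Move 3: B@(2,2) -> caps B=0 W=0
Move 4: W@(3,1) -> caps B=0 W=0
Move 5: B@(3,0) -> caps B=0 W=0
Move 6: W@(0,2) -> caps B=0 W=0
Move 7: B@(2,1) -> caps B=0 W=0
Move 8: W@(2,0) -> caps B=0 W=1
Move 9: B@(1,3) -> caps B=0 W=1
Move 10: W@(0,3) -> caps B=0 W=1
Move 11: B@(1,0) -> caps B=0 W=1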